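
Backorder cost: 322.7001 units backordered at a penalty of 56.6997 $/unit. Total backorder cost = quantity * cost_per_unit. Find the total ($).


Total = 322.7001 * 56.6997 = 18296.9989

18296.9989 $


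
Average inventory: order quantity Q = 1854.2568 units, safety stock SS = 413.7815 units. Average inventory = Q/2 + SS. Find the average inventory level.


Q/2 = 927.1284
Avg = 927.1284 + 413.7815 = 1340.9099

1340.9099 units


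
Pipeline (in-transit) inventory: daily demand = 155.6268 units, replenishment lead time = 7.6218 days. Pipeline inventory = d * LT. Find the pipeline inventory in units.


Pipeline = 155.6268 * 7.6218 = 1186.1563

1186.1563 units


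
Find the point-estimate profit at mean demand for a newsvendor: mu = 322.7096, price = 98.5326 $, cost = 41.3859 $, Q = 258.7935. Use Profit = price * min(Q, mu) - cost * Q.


Sales at mu = min(258.7935, 322.7096) = 258.7935
Revenue = 98.5326 * 258.7935 = 25499.5964
Total cost = 41.3859 * 258.7935 = 10710.4019
Profit = 25499.5964 - 10710.4019 = 14789.1945

14789.1945 $


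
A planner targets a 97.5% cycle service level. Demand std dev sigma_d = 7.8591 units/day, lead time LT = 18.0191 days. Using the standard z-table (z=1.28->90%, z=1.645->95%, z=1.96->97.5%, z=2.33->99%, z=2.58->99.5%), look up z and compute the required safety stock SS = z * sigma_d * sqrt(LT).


From the table, SL = 97.5% corresponds to z = 1.96
sqrt(LT) = sqrt(18.0191) = 4.2449
SS = 1.96 * 7.8591 * 4.2449 = 65.3876

65.3876 units


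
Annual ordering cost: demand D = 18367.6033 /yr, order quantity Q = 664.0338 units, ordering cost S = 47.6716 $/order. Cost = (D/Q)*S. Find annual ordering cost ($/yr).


Number of orders = D/Q = 27.6606
Cost = 27.6606 * 47.6716 = 1318.6272

1318.6272 $/yr


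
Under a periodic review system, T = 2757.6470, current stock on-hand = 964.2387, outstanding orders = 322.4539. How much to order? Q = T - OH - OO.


Inventory position = OH + OO = 964.2387 + 322.4539 = 1286.6926
Q = 2757.6470 - 1286.6926 = 1470.9544

1470.9544 units


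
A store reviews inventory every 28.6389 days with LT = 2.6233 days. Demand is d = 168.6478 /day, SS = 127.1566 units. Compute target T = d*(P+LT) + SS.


P + LT = 31.2622
d*(P+LT) = 168.6478 * 31.2622 = 5272.3013
T = 5272.3013 + 127.1566 = 5399.4579

5399.4579 units


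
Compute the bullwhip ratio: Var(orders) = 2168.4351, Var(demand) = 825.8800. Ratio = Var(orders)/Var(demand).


BW = 2168.4351 / 825.8800 = 2.6256

2.6256


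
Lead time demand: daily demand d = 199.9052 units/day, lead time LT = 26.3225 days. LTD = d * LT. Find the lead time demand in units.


LTD = 199.9052 * 26.3225 = 5262.0046

5262.0046 units


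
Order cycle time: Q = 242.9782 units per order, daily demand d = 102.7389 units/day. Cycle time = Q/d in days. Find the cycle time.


Cycle = 242.9782 / 102.7389 = 2.3650

2.3650 days


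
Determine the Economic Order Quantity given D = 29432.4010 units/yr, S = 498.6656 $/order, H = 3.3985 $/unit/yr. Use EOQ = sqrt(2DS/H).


2*D*S = 2 * 29432.4010 * 498.6656 = 29353851.8082
2*D*S/H = 8637296.3979
EOQ = sqrt(8637296.3979) = 2938.9278

2938.9278 units


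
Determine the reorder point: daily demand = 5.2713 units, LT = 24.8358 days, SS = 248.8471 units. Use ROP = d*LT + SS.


d*LT = 5.2713 * 24.8358 = 130.9170
ROP = 130.9170 + 248.8471 = 379.7641

379.7641 units


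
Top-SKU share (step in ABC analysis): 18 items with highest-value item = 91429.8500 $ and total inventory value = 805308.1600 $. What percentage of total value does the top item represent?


Top item = 91429.8500
Total = 805308.1600
Percentage = 91429.8500 / 805308.1600 * 100 = 11.3534

11.3534%


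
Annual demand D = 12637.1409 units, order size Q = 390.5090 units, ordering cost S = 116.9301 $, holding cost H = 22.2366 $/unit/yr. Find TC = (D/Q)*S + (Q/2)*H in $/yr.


Ordering cost = D*S/Q = 3783.9388
Holding cost = Q*H/2 = 4341.7962
TC = 3783.9388 + 4341.7962 = 8125.7350

8125.7350 $/yr


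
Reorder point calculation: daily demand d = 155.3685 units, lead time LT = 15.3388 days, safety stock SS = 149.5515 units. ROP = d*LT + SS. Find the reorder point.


d*LT = 155.3685 * 15.3388 = 2383.1663
ROP = 2383.1663 + 149.5515 = 2532.7178

2532.7178 units


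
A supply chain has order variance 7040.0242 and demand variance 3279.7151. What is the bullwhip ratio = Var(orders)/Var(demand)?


BW = 7040.0242 / 3279.7151 = 2.1465

2.1465


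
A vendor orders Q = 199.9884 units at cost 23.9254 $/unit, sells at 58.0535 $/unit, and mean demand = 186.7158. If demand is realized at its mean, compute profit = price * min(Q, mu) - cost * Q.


Sales at mu = min(199.9884, 186.7158) = 186.7158
Revenue = 58.0535 * 186.7158 = 10839.5057
Total cost = 23.9254 * 199.9884 = 4784.8025
Profit = 10839.5057 - 4784.8025 = 6054.7032

6054.7032 $


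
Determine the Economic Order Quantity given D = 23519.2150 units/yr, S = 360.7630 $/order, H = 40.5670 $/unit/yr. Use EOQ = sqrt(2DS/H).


2*D*S = 2 * 23519.2150 * 360.7630 = 16969725.1221
2*D*S/H = 418313.5337
EOQ = sqrt(418313.5337) = 646.7716

646.7716 units


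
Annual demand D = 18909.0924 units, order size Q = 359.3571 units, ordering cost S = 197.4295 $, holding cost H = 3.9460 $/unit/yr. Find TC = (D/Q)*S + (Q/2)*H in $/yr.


Ordering cost = D*S/Q = 10388.5874
Holding cost = Q*H/2 = 709.0116
TC = 10388.5874 + 709.0116 = 11097.5990

11097.5990 $/yr


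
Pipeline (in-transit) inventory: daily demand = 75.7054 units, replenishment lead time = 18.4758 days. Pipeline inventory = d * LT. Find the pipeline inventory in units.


Pipeline = 75.7054 * 18.4758 = 1398.7178

1398.7178 units


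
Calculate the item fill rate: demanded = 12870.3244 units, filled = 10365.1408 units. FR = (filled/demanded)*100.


FR = 10365.1408 / 12870.3244 * 100 = 80.5352

80.5352%


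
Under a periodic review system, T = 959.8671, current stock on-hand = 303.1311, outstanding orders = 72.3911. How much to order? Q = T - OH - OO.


Inventory position = OH + OO = 303.1311 + 72.3911 = 375.5222
Q = 959.8671 - 375.5222 = 584.3449

584.3449 units


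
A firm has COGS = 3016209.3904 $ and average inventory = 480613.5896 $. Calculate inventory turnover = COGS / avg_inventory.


Turnover = 3016209.3904 / 480613.5896 = 6.2757

6.2757


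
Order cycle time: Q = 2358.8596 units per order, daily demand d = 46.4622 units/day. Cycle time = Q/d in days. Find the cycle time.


Cycle = 2358.8596 / 46.4622 = 50.7694

50.7694 days


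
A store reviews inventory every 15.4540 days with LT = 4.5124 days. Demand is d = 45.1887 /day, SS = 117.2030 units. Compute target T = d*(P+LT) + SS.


P + LT = 19.9664
d*(P+LT) = 45.1887 * 19.9664 = 902.2557
T = 902.2557 + 117.2030 = 1019.4587

1019.4587 units


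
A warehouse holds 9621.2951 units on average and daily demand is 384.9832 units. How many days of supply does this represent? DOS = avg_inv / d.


DOS = 9621.2951 / 384.9832 = 24.9915

24.9915 days


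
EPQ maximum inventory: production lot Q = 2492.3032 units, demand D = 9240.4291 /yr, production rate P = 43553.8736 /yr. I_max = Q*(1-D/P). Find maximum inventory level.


D/P = 0.2122
1 - D/P = 0.7878
I_max = 2492.3032 * 0.7878 = 1963.5339

1963.5339 units


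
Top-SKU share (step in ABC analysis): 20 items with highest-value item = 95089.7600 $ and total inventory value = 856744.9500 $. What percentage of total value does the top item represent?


Top item = 95089.7600
Total = 856744.9500
Percentage = 95089.7600 / 856744.9500 * 100 = 11.0990

11.0990%


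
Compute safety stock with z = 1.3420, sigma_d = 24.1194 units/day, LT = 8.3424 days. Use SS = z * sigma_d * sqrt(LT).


sqrt(LT) = sqrt(8.3424) = 2.8883
SS = 1.3420 * 24.1194 * 2.8883 = 93.4899

93.4899 units


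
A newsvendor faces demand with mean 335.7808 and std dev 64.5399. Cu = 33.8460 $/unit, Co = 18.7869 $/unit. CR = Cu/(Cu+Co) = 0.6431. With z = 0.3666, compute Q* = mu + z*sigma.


CR = Cu/(Cu+Co) = 33.8460/(33.8460+18.7869) = 0.6431
z = 0.3666
Q* = 335.7808 + 0.3666 * 64.5399 = 359.4411

359.4411 units


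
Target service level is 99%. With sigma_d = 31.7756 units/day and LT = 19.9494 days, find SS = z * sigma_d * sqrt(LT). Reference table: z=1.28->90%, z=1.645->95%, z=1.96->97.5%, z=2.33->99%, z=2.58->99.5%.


From the table, SL = 99% corresponds to z = 2.33
sqrt(LT) = sqrt(19.9494) = 4.4665
SS = 2.33 * 31.7756 * 4.4665 = 330.6851

330.6851 units


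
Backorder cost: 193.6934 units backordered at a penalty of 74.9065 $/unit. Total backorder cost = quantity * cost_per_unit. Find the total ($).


Total = 193.6934 * 74.9065 = 14508.8947

14508.8947 $


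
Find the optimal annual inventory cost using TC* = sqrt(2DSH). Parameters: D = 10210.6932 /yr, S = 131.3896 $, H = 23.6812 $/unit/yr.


2*D*S*H = 63540396.2694
TC* = sqrt(63540396.2694) = 7971.2230

7971.2230 $/yr


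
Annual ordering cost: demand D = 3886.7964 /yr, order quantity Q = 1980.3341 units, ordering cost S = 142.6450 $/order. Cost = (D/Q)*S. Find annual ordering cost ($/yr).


Number of orders = D/Q = 1.9627
Cost = 1.9627 * 142.6450 = 279.9690

279.9690 $/yr


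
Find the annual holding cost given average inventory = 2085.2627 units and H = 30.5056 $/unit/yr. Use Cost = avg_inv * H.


Cost = 2085.2627 * 30.5056 = 63612.1898

63612.1898 $/yr


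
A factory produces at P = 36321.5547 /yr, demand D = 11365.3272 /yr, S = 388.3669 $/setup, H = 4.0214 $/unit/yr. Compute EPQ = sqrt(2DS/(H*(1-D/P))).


1 - D/P = 1 - 0.3129 = 0.6871
H*(1-D/P) = 2.7631
2DS = 8827833.7843
EPQ = sqrt(3194937.5052) = 1787.4388

1787.4388 units


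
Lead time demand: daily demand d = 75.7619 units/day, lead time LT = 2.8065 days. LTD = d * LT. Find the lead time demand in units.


LTD = 75.7619 * 2.8065 = 212.6258

212.6258 units


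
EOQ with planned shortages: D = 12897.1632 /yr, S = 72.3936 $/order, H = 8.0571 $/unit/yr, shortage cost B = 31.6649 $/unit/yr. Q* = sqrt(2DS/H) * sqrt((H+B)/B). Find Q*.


sqrt(2DS/H) = 481.4185
sqrt((H+B)/B) = 1.1200
Q* = 481.4185 * 1.1200 = 539.1993

539.1993 units


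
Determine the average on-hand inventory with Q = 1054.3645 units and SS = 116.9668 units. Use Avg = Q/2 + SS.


Q/2 = 527.1822
Avg = 527.1822 + 116.9668 = 644.1490

644.1490 units


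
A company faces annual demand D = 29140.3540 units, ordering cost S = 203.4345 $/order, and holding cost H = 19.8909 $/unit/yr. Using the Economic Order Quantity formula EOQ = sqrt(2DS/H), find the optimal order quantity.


2*D*S = 2 * 29140.3540 * 203.4345 = 11856306.6916
2*D*S/H = 596066.8794
EOQ = sqrt(596066.8794) = 772.0537

772.0537 units


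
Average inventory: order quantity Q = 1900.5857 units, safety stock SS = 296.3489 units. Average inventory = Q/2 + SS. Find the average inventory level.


Q/2 = 950.2929
Avg = 950.2929 + 296.3489 = 1246.6418

1246.6418 units


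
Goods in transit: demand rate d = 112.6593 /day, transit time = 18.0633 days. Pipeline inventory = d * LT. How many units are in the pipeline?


Pipeline = 112.6593 * 18.0633 = 2034.9987

2034.9987 units


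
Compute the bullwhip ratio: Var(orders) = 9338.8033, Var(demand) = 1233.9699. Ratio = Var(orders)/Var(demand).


BW = 9338.8033 / 1233.9699 = 7.5681

7.5681


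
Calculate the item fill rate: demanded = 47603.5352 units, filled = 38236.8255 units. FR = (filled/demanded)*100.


FR = 38236.8255 / 47603.5352 * 100 = 80.3235

80.3235%


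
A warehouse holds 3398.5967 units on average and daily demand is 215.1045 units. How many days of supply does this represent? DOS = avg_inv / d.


DOS = 3398.5967 / 215.1045 = 15.7997

15.7997 days


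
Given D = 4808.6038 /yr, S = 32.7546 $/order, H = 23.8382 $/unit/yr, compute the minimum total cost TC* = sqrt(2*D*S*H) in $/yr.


2*D*S*H = 7509218.6532
TC* = sqrt(7509218.6532) = 2740.2954

2740.2954 $/yr


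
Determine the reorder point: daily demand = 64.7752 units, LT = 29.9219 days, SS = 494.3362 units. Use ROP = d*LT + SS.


d*LT = 64.7752 * 29.9219 = 1938.1971
ROP = 1938.1971 + 494.3362 = 2432.5333

2432.5333 units


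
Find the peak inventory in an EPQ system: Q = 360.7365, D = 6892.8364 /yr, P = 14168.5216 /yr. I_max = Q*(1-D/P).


D/P = 0.4865
1 - D/P = 0.5135
I_max = 360.7365 * 0.5135 = 185.2420

185.2420 units


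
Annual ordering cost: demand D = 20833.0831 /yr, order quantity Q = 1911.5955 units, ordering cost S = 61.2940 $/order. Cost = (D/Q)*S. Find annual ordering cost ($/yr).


Number of orders = D/Q = 10.8983
Cost = 10.8983 * 61.2940 = 667.9985

667.9985 $/yr


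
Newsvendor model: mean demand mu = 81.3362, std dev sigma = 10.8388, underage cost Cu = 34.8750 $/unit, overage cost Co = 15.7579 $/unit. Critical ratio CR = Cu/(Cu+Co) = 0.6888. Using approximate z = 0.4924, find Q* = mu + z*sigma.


CR = Cu/(Cu+Co) = 34.8750/(34.8750+15.7579) = 0.6888
z = 0.4924
Q* = 81.3362 + 0.4924 * 10.8388 = 86.6732

86.6732 units


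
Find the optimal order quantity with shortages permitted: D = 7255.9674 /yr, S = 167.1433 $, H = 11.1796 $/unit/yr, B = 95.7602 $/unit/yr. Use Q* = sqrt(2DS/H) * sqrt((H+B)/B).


sqrt(2DS/H) = 465.7941
sqrt((H+B)/B) = 1.0568
Q* = 465.7941 * 1.0568 = 492.2335

492.2335 units


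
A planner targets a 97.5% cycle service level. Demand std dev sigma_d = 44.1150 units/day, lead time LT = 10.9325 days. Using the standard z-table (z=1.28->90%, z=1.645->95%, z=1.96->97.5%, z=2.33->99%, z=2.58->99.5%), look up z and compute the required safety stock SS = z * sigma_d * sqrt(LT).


From the table, SL = 97.5% corresponds to z = 1.96
sqrt(LT) = sqrt(10.9325) = 3.3064
SS = 1.96 * 44.1150 * 3.3064 = 285.8921

285.8921 units


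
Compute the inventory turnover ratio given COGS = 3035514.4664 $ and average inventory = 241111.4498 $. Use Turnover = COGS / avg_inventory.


Turnover = 3035514.4664 / 241111.4498 = 12.5897

12.5897


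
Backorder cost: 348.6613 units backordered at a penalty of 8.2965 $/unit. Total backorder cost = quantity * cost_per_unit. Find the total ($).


Total = 348.6613 * 8.2965 = 2892.6685

2892.6685 $


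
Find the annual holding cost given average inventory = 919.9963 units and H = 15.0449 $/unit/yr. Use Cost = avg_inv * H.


Cost = 919.9963 * 15.0449 = 13841.2523

13841.2523 $/yr


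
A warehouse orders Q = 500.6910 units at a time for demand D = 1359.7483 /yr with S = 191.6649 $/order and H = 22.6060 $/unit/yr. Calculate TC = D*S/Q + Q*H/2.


Ordering cost = D*S/Q = 520.5127
Holding cost = Q*H/2 = 5659.3104
TC = 520.5127 + 5659.3104 = 6179.8231

6179.8231 $/yr


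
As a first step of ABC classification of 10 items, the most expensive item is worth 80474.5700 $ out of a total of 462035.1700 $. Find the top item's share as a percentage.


Top item = 80474.5700
Total = 462035.1700
Percentage = 80474.5700 / 462035.1700 * 100 = 17.4174

17.4174%


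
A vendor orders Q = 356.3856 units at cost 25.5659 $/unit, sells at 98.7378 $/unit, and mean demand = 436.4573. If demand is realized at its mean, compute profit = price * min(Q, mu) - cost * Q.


Sales at mu = min(356.3856, 436.4573) = 356.3856
Revenue = 98.7378 * 356.3856 = 35188.7301
Total cost = 25.5659 * 356.3856 = 9111.3186
Profit = 35188.7301 - 9111.3186 = 26077.4115

26077.4115 $


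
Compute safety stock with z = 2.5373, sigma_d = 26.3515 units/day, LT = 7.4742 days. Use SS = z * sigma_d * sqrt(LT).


sqrt(LT) = sqrt(7.4742) = 2.7339
SS = 2.5373 * 26.3515 * 2.7339 = 182.7930

182.7930 units


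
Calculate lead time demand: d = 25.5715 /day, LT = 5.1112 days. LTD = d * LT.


LTD = 25.5715 * 5.1112 = 130.7011

130.7011 units


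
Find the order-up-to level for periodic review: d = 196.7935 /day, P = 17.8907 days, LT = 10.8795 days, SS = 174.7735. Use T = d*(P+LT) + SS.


P + LT = 28.7702
d*(P+LT) = 196.7935 * 28.7702 = 5661.7884
T = 5661.7884 + 174.7735 = 5836.5619

5836.5619 units


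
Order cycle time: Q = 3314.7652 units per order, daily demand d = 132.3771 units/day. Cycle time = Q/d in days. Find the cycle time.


Cycle = 3314.7652 / 132.3771 = 25.0403

25.0403 days


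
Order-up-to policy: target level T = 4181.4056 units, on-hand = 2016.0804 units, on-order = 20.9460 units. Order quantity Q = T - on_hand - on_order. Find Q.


Inventory position = OH + OO = 2016.0804 + 20.9460 = 2037.0264
Q = 4181.4056 - 2037.0264 = 2144.3792

2144.3792 units


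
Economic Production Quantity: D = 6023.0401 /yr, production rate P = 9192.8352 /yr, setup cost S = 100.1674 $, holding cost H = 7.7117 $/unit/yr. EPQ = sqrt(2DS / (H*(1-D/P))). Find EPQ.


1 - D/P = 1 - 0.6552 = 0.3448
H*(1-D/P) = 2.6591
2DS = 1206624.5338
EPQ = sqrt(453774.7330) = 673.6280

673.6280 units


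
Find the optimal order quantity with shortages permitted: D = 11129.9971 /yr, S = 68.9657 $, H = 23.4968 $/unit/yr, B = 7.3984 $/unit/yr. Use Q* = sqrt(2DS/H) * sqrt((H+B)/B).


sqrt(2DS/H) = 255.6082
sqrt((H+B)/B) = 2.0435
Q* = 255.6082 * 2.0435 = 522.3377

522.3377 units


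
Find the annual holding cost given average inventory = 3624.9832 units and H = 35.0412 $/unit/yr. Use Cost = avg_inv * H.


Cost = 3624.9832 * 35.0412 = 127023.7613

127023.7613 $/yr


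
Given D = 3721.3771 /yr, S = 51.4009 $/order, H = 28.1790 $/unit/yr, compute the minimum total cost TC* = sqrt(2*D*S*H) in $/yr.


2*D*S*H = 10780278.4054
TC* = sqrt(10780278.4054) = 3283.3334

3283.3334 $/yr


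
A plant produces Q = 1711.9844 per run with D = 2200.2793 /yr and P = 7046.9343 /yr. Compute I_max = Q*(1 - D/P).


D/P = 0.3122
1 - D/P = 0.6878
I_max = 1711.9844 * 0.6878 = 1177.4479

1177.4479 units


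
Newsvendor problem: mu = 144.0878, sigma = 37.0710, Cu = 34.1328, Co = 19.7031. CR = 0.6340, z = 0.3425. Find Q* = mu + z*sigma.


CR = Cu/(Cu+Co) = 34.1328/(34.1328+19.7031) = 0.6340
z = 0.3425
Q* = 144.0878 + 0.3425 * 37.0710 = 156.7846

156.7846 units


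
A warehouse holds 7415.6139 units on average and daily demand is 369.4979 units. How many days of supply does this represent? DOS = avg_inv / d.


DOS = 7415.6139 / 369.4979 = 20.0694

20.0694 days


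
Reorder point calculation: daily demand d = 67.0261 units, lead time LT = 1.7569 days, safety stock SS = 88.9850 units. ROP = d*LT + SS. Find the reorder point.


d*LT = 67.0261 * 1.7569 = 117.7582
ROP = 117.7582 + 88.9850 = 206.7432

206.7432 units


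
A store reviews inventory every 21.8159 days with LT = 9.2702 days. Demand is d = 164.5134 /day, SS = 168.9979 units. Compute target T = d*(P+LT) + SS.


P + LT = 31.0861
d*(P+LT) = 164.5134 * 31.0861 = 5114.0800
T = 5114.0800 + 168.9979 = 5283.0779

5283.0779 units


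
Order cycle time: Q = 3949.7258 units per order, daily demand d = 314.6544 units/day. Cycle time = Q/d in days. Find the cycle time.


Cycle = 3949.7258 / 314.6544 = 12.5526

12.5526 days


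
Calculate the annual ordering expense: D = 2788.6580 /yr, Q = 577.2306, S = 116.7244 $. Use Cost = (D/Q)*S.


Number of orders = D/Q = 4.8311
Cost = 4.8311 * 116.7244 = 563.9071

563.9071 $/yr


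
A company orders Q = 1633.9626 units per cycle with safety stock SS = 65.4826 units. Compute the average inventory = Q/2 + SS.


Q/2 = 816.9813
Avg = 816.9813 + 65.4826 = 882.4639

882.4639 units


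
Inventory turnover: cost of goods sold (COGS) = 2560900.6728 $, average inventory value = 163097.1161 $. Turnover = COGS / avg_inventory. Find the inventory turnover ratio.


Turnover = 2560900.6728 / 163097.1161 = 15.7017

15.7017


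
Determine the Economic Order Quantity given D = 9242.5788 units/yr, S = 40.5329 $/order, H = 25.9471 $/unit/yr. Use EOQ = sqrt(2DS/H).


2*D*S = 2 * 9242.5788 * 40.5329 = 749257.0445
2*D*S/H = 28876.3309
EOQ = sqrt(28876.3309) = 169.9304

169.9304 units


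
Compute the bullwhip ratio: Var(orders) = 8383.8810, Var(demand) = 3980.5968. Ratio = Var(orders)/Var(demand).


BW = 8383.8810 / 3980.5968 = 2.1062

2.1062


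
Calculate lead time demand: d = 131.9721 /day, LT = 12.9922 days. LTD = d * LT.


LTD = 131.9721 * 12.9922 = 1714.6079

1714.6079 units


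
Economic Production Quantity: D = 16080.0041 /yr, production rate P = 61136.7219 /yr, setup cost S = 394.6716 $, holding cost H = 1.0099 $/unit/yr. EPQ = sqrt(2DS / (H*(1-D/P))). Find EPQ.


1 - D/P = 1 - 0.2630 = 0.7370
H*(1-D/P) = 0.7443
2DS = 12692641.8923
EPQ = sqrt(17053607.0407) = 4129.6013

4129.6013 units


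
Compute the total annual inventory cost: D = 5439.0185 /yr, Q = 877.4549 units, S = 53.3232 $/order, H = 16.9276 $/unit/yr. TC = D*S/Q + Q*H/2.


Ordering cost = D*S/Q = 330.5308
Holding cost = Q*H/2 = 7426.6028
TC = 330.5308 + 7426.6028 = 7757.1336

7757.1336 $/yr


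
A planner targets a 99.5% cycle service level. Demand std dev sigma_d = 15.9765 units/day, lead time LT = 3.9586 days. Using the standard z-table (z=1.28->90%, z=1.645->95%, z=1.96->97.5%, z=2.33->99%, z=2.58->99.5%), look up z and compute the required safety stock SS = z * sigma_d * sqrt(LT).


From the table, SL = 99.5% corresponds to z = 2.58
sqrt(LT) = sqrt(3.9586) = 1.9896
SS = 2.58 * 15.9765 * 1.9896 = 82.0110

82.0110 units


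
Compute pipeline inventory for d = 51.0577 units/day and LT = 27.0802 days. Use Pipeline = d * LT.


Pipeline = 51.0577 * 27.0802 = 1382.6527

1382.6527 units


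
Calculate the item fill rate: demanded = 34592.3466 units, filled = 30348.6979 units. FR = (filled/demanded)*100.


FR = 30348.6979 / 34592.3466 * 100 = 87.7324

87.7324%


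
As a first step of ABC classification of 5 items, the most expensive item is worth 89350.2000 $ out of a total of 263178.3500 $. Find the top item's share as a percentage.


Top item = 89350.2000
Total = 263178.3500
Percentage = 89350.2000 / 263178.3500 * 100 = 33.9504

33.9504%


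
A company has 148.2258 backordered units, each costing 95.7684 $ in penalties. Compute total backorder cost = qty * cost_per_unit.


Total = 148.2258 * 95.7684 = 14195.3477

14195.3477 $


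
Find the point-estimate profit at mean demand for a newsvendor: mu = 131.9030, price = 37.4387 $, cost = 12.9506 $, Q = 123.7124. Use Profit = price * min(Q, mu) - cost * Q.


Sales at mu = min(123.7124, 131.9030) = 123.7124
Revenue = 37.4387 * 123.7124 = 4631.6314
Total cost = 12.9506 * 123.7124 = 1602.1498
Profit = 4631.6314 - 1602.1498 = 3029.4816

3029.4816 $


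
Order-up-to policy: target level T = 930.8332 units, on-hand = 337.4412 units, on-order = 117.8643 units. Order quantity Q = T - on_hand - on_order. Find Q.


Inventory position = OH + OO = 337.4412 + 117.8643 = 455.3055
Q = 930.8332 - 455.3055 = 475.5277

475.5277 units


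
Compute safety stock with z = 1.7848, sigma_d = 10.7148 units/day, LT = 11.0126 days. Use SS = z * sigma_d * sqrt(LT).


sqrt(LT) = sqrt(11.0126) = 3.3185
SS = 1.7848 * 10.7148 * 3.3185 = 63.4627

63.4627 units


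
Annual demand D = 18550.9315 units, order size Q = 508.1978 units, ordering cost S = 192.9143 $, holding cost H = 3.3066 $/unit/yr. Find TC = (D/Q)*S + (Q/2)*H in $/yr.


Ordering cost = D*S/Q = 7042.0218
Holding cost = Q*H/2 = 840.2034
TC = 7042.0218 + 840.2034 = 7882.2252

7882.2252 $/yr


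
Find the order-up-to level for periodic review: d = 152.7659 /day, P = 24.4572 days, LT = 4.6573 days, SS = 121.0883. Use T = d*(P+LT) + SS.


P + LT = 29.1145
d*(P+LT) = 152.7659 * 29.1145 = 4447.7028
T = 4447.7028 + 121.0883 = 4568.7911

4568.7911 units


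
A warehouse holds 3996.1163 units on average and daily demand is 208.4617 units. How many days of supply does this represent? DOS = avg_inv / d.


DOS = 3996.1163 / 208.4617 = 19.1695

19.1695 days


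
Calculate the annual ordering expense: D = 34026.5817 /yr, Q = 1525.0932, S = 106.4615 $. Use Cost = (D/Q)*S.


Number of orders = D/Q = 22.3111
Cost = 22.3111 * 106.4615 = 2375.2784

2375.2784 $/yr


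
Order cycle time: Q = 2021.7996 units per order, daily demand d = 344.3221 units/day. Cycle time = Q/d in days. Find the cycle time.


Cycle = 2021.7996 / 344.3221 = 5.8718

5.8718 days


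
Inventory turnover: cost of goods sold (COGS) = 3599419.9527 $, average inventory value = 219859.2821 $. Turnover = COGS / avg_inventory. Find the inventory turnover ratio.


Turnover = 3599419.9527 / 219859.2821 = 16.3715

16.3715


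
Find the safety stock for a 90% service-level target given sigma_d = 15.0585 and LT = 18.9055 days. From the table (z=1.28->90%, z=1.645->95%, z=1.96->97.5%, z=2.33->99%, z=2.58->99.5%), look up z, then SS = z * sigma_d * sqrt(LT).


From the table, SL = 90% corresponds to z = 1.28
sqrt(LT) = sqrt(18.9055) = 4.3480
SS = 1.28 * 15.0585 * 4.3480 = 83.8081

83.8081 units


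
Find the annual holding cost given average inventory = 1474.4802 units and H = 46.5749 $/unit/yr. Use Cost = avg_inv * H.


Cost = 1474.4802 * 46.5749 = 68673.7679

68673.7679 $/yr


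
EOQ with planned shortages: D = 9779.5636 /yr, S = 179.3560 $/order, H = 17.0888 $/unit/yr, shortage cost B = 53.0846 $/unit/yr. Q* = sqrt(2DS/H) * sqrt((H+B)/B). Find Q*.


sqrt(2DS/H) = 453.0821
sqrt((H+B)/B) = 1.1497
Q* = 453.0821 * 1.1497 = 520.9294

520.9294 units


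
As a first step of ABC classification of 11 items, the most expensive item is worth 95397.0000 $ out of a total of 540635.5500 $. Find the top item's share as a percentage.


Top item = 95397.0000
Total = 540635.5500
Percentage = 95397.0000 / 540635.5500 * 100 = 17.6453

17.6453%


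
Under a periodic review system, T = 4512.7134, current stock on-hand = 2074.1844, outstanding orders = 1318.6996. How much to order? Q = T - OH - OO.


Inventory position = OH + OO = 2074.1844 + 1318.6996 = 3392.8840
Q = 4512.7134 - 3392.8840 = 1119.8294

1119.8294 units


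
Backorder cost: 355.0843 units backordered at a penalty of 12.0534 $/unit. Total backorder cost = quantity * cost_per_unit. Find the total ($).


Total = 355.0843 * 12.0534 = 4279.9731

4279.9731 $


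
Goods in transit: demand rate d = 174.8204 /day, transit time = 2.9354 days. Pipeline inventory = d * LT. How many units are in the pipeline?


Pipeline = 174.8204 * 2.9354 = 513.1678

513.1678 units


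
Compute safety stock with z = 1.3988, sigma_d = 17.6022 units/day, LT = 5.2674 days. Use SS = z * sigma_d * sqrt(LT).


sqrt(LT) = sqrt(5.2674) = 2.2951
SS = 1.3988 * 17.6022 * 2.2951 = 56.5094

56.5094 units


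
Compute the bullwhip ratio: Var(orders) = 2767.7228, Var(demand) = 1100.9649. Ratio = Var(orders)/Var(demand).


BW = 2767.7228 / 1100.9649 = 2.5139

2.5139


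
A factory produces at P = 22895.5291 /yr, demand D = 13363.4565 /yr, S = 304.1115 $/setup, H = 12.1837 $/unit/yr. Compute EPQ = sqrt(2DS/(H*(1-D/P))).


1 - D/P = 1 - 0.5837 = 0.4163
H*(1-D/P) = 5.0724
2DS = 8127961.6028
EPQ = sqrt(1602381.0094) = 1265.8519

1265.8519 units


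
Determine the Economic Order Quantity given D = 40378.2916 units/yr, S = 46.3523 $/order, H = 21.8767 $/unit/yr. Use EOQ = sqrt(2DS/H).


2*D*S = 2 * 40378.2916 * 46.3523 = 3743253.3715
2*D*S/H = 171106.8567
EOQ = sqrt(171106.8567) = 413.6506

413.6506 units


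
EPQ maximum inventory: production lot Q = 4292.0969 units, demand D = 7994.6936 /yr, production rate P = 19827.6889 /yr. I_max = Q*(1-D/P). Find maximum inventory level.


D/P = 0.4032
1 - D/P = 0.5968
I_max = 4292.0969 * 0.5968 = 2561.4868

2561.4868 units


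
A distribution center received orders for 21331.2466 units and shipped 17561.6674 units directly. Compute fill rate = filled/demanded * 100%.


FR = 17561.6674 / 21331.2466 * 100 = 82.3284

82.3284%


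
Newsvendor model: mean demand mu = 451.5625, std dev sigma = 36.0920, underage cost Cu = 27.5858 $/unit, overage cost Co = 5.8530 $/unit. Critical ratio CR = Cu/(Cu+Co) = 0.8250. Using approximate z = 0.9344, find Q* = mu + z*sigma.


CR = Cu/(Cu+Co) = 27.5858/(27.5858+5.8530) = 0.8250
z = 0.9344
Q* = 451.5625 + 0.9344 * 36.0920 = 485.2869

485.2869 units


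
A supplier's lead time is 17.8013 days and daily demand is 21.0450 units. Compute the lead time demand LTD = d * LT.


LTD = 21.0450 * 17.8013 = 374.6284

374.6284 units


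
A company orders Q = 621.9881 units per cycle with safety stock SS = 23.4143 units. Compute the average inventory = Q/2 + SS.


Q/2 = 310.9941
Avg = 310.9941 + 23.4143 = 334.4084

334.4084 units


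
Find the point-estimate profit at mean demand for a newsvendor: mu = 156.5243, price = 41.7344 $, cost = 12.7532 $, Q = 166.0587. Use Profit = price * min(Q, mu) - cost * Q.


Sales at mu = min(166.0587, 156.5243) = 156.5243
Revenue = 41.7344 * 156.5243 = 6532.4477
Total cost = 12.7532 * 166.0587 = 2117.7798
Profit = 6532.4477 - 2117.7798 = 4414.6679

4414.6679 $


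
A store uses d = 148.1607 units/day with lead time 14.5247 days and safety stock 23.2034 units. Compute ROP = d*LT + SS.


d*LT = 148.1607 * 14.5247 = 2151.9897
ROP = 2151.9897 + 23.2034 = 2175.1931

2175.1931 units


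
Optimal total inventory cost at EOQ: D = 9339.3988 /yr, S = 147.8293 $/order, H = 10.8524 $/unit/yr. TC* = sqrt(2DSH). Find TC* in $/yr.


2*D*S*H = 29966445.3350
TC* = sqrt(29966445.3350) = 5474.1616

5474.1616 $/yr


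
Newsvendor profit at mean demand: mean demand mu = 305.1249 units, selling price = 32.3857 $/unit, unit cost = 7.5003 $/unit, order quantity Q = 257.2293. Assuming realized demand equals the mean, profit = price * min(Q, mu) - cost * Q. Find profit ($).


Sales at mu = min(257.2293, 305.1249) = 257.2293
Revenue = 32.3857 * 257.2293 = 8330.5509
Total cost = 7.5003 * 257.2293 = 1929.2969
Profit = 8330.5509 - 1929.2969 = 6401.2540

6401.2540 $


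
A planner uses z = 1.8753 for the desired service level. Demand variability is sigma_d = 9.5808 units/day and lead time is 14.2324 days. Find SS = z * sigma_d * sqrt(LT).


sqrt(LT) = sqrt(14.2324) = 3.7726
SS = 1.8753 * 9.5808 * 3.7726 = 67.7816

67.7816 units


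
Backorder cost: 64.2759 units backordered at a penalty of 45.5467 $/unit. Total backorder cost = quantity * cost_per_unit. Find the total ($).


Total = 64.2759 * 45.5467 = 2927.5551

2927.5551 $


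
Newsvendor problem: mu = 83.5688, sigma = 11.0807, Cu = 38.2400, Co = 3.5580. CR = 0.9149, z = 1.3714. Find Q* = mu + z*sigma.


CR = Cu/(Cu+Co) = 38.2400/(38.2400+3.5580) = 0.9149
z = 1.3714
Q* = 83.5688 + 1.3714 * 11.0807 = 98.7649

98.7649 units


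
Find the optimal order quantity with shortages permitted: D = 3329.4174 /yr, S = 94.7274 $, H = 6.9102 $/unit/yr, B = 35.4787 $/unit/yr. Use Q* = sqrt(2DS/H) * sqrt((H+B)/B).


sqrt(2DS/H) = 302.1284
sqrt((H+B)/B) = 1.0931
Q* = 302.1284 * 1.0931 = 330.2432

330.2432 units


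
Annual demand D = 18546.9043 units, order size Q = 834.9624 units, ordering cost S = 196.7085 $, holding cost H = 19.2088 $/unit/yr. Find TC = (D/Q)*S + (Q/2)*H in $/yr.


Ordering cost = D*S/Q = 4369.4587
Holding cost = Q*H/2 = 8019.3129
TC = 4369.4587 + 8019.3129 = 12388.7716

12388.7716 $/yr


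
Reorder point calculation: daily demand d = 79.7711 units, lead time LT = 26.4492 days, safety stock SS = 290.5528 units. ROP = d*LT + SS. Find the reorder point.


d*LT = 79.7711 * 26.4492 = 2109.8818
ROP = 2109.8818 + 290.5528 = 2400.4346

2400.4346 units


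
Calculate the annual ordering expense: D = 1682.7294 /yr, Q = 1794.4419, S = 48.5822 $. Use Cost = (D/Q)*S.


Number of orders = D/Q = 0.9377
Cost = 0.9377 * 48.5822 = 45.5577

45.5577 $/yr


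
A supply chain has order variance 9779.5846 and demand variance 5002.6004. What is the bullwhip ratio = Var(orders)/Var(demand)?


BW = 9779.5846 / 5002.6004 = 1.9549

1.9549


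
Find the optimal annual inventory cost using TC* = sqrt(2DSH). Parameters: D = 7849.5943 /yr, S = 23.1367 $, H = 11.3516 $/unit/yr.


2*D*S*H = 4123212.3455
TC* = sqrt(4123212.3455) = 2030.5695

2030.5695 $/yr


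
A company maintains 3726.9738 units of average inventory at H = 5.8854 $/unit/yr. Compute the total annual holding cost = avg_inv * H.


Cost = 3726.9738 * 5.8854 = 21934.7316

21934.7316 $/yr


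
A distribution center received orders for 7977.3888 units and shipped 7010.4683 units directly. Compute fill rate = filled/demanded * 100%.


FR = 7010.4683 / 7977.3888 * 100 = 87.8792

87.8792%


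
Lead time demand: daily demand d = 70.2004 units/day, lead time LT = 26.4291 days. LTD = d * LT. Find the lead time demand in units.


LTD = 70.2004 * 26.4291 = 1855.3334

1855.3334 units


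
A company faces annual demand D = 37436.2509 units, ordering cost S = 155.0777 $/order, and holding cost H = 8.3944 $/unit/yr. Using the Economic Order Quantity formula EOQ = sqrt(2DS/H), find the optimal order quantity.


2*D*S = 2 * 37436.2509 * 155.0777 = 11611055.3724
2*D*S/H = 1383190.6238
EOQ = sqrt(1383190.6238) = 1176.0912

1176.0912 units


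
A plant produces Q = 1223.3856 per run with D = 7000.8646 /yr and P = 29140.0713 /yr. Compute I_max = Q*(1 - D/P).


D/P = 0.2402
1 - D/P = 0.7598
I_max = 1223.3856 * 0.7598 = 929.4688

929.4688 units


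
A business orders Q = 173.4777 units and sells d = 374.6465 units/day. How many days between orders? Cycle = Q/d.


Cycle = 173.4777 / 374.6465 = 0.4630

0.4630 days


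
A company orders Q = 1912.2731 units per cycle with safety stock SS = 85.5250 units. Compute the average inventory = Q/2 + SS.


Q/2 = 956.1366
Avg = 956.1366 + 85.5250 = 1041.6616

1041.6616 units


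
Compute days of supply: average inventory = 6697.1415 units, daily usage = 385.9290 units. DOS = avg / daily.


DOS = 6697.1415 / 385.9290 = 17.3533

17.3533 days


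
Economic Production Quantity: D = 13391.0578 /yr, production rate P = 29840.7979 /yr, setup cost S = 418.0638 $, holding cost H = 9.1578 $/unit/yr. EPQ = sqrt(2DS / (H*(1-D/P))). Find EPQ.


1 - D/P = 1 - 0.4487 = 0.5513
H*(1-D/P) = 5.0482
2DS = 11196633.0198
EPQ = sqrt(2217929.2077) = 1489.2714

1489.2714 units


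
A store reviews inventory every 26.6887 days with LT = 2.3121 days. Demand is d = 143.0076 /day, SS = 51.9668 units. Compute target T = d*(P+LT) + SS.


P + LT = 29.0008
d*(P+LT) = 143.0076 * 29.0008 = 4147.3348
T = 4147.3348 + 51.9668 = 4199.3016

4199.3016 units


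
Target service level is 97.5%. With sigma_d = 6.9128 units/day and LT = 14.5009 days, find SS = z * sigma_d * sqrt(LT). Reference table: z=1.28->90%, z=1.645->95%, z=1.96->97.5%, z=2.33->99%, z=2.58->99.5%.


From the table, SL = 97.5% corresponds to z = 1.96
sqrt(LT) = sqrt(14.5009) = 3.8080
SS = 1.96 * 6.9128 * 3.8080 = 51.5950

51.5950 units


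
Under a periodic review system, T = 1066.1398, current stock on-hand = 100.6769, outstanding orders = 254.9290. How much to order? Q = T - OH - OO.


Inventory position = OH + OO = 100.6769 + 254.9290 = 355.6059
Q = 1066.1398 - 355.6059 = 710.5339

710.5339 units


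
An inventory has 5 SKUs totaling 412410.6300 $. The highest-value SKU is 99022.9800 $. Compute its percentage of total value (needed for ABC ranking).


Top item = 99022.9800
Total = 412410.6300
Percentage = 99022.9800 / 412410.6300 * 100 = 24.0108

24.0108%


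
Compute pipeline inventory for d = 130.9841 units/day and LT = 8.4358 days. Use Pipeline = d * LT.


Pipeline = 130.9841 * 8.4358 = 1104.9557

1104.9557 units


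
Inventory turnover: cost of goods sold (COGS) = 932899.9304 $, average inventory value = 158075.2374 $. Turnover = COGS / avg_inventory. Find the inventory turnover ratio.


Turnover = 932899.9304 / 158075.2374 = 5.9016

5.9016


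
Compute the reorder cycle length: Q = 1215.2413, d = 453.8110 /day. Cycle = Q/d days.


Cycle = 1215.2413 / 453.8110 = 2.6779

2.6779 days


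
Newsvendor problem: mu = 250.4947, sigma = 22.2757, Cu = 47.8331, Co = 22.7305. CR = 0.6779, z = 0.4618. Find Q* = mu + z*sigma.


CR = Cu/(Cu+Co) = 47.8331/(47.8331+22.7305) = 0.6779
z = 0.4618
Q* = 250.4947 + 0.4618 * 22.2757 = 260.7816

260.7816 units


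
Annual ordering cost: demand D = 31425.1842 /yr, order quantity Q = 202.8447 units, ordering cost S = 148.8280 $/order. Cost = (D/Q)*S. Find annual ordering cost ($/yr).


Number of orders = D/Q = 154.9224
Cost = 154.9224 * 148.8280 = 23056.7883

23056.7883 $/yr


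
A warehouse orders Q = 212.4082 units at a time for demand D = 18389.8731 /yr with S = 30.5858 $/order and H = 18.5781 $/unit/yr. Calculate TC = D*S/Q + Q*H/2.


Ordering cost = D*S/Q = 2648.0568
Holding cost = Q*H/2 = 1973.0704
TC = 2648.0568 + 1973.0704 = 4621.1272

4621.1272 $/yr


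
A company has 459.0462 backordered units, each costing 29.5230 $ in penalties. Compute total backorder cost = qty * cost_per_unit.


Total = 459.0462 * 29.5230 = 13552.4210

13552.4210 $


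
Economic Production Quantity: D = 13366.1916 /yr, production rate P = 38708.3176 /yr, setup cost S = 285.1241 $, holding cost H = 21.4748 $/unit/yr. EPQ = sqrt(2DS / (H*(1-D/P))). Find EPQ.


1 - D/P = 1 - 0.3453 = 0.6547
H*(1-D/P) = 14.0594
2DS = 7622046.7008
EPQ = sqrt(542130.3580) = 736.2950

736.2950 units


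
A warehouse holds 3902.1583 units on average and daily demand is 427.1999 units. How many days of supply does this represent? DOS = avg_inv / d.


DOS = 3902.1583 / 427.1999 = 9.1343

9.1343 days


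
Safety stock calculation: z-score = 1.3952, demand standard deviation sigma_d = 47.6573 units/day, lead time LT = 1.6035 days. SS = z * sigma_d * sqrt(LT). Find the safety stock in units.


sqrt(LT) = sqrt(1.6035) = 1.2663
SS = 1.3952 * 47.6573 * 1.2663 = 84.1977

84.1977 units


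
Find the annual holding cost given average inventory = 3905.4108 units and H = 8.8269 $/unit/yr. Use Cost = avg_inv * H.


Cost = 3905.4108 * 8.8269 = 34472.6706

34472.6706 $/yr


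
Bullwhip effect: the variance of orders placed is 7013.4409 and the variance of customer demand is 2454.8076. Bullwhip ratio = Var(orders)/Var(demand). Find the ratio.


BW = 7013.4409 / 2454.8076 = 2.8570

2.8570


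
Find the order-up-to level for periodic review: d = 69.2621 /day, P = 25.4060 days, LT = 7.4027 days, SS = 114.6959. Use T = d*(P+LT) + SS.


P + LT = 32.8087
d*(P+LT) = 69.2621 * 32.8087 = 2272.3995
T = 2272.3995 + 114.6959 = 2387.0954

2387.0954 units


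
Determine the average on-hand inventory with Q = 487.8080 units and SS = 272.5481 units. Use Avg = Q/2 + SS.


Q/2 = 243.9040
Avg = 243.9040 + 272.5481 = 516.4521

516.4521 units


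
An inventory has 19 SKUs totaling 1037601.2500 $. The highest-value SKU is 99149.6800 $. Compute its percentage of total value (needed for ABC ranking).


Top item = 99149.6800
Total = 1037601.2500
Percentage = 99149.6800 / 1037601.2500 * 100 = 9.5557

9.5557%


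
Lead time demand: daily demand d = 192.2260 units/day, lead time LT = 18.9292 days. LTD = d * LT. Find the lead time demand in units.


LTD = 192.2260 * 18.9292 = 3638.6844

3638.6844 units


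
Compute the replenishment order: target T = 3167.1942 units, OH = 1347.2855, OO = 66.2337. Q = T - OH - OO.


Inventory position = OH + OO = 1347.2855 + 66.2337 = 1413.5192
Q = 3167.1942 - 1413.5192 = 1753.6750

1753.6750 units


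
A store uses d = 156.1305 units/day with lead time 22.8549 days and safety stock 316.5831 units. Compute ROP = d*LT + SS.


d*LT = 156.1305 * 22.8549 = 3568.3470
ROP = 3568.3470 + 316.5831 = 3884.9301

3884.9301 units


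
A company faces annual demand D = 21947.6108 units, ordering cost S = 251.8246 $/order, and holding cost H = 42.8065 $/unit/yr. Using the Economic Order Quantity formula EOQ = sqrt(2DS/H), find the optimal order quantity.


2*D*S = 2 * 21947.6108 * 251.8246 = 11053896.6213
2*D*S/H = 258229.3956
EOQ = sqrt(258229.3956) = 508.1628

508.1628 units


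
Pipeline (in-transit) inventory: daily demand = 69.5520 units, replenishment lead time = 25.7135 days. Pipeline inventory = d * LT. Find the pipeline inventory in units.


Pipeline = 69.5520 * 25.7135 = 1788.4254

1788.4254 units
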